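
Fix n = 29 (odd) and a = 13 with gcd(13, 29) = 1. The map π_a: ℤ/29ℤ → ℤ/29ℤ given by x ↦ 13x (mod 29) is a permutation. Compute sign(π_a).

Trace 6: π^k(6) = [6, 20, 28, 16, 5, 7, 4] for k=0..6.
π_13 has 3 disjoint cycles with lengths [14, 14, 1] on {0,…,28}.
sign(π) = (−1)^{n − #cycles} = (−1)^{29−3} = (−1)^26 = +1.
The Jacobi symbol (13|29) = +1 (Zolotarev) agrees.

+1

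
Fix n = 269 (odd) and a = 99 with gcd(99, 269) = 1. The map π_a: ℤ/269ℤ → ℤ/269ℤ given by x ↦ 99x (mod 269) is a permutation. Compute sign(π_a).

+1

Start at x=205: 205 → 120 → 44 → 52 → 37 → 166 → 25 → … (one orbit).
π_99 has 5 disjoint cycles with lengths [67, 67, 67, 67, 1] on {0,…,268}.
n − c = 269 − 5 = 264; sign = (−1)^264 = +1.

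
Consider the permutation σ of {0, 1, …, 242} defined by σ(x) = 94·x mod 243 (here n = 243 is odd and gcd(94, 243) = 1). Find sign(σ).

+1

Start at x=10: 10 → 211 → 151 → 100 → 166 → 52 → 28 → … (one orbit).
π_94 has 11 disjoint cycles with lengths [81, 81, 27, 27, 9, 9, 3, 3, 1, 1, 1] on {0,…,242}.
sign(π) = (−1)^{n − #cycles} = (−1)^{243−11} = (−1)^232 = +1.
Via Zolotarev, sign(π_{94}) = (94|243) = +1.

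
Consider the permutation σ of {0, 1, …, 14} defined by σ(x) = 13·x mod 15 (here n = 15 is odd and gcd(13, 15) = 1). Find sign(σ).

Orbit of 1 under x↦13x: [1, 13, 4, 7]… (length divides ord_15(13)).
The orbit structure of x ↦ 13x mod 15: 6 orbits of sizes [4, 4, 4, 1, 1, 1].
sign(π) = (−1)^{n − #cycles} = (−1)^{15−6} = (−1)^9 = -1.
Zolotarev: (13|15) = -1, matching the cycle-count sign.

-1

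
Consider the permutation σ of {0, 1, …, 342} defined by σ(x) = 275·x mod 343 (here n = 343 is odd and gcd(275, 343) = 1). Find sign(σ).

+1

Start at x=214: 214 → 197 → 324 → 263 → 295 → 177 → 312 → … (one orbit).
The orbit structure of x ↦ 275x mod 343: 31 orbits of sizes [21, 21, 21, 21, 21, 21, 21, 21, 21, 21, 21, 21, 21, 21, 3, 3, 3, 3, 3, 3, 3, 3, 3, 3, 3, 3, 3, 3, 3, 3, 1].
31 cycles on 343: each ℓ→(−1)^(ℓ−1), product (−1)^312 = +1.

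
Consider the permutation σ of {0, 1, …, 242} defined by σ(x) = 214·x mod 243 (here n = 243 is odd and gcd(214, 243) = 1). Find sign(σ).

+1

Start at x=70: 70 → 157 → 64 → 88 → 121 → 136 → 187 → … (one orbit).
The orbit structure of x ↦ 214x mod 243: 11 orbits of sizes [81, 81, 27, 27, 9, 9, 3, 3, 1, 1, 1].
sign(π) = (−1)^{n − #cycles} = (−1)^{243−11} = (−1)^232 = +1.
(214|243)_J = +1 (Zolotarev's lemma cross-check).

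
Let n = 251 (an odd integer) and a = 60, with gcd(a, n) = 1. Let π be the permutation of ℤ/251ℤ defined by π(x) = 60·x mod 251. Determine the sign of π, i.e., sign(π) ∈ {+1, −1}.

Trace 192: π^k(192) = [192, 225, 197, 23, 125, 221, 208] for k=0..6.
π_60 has 3 disjoint cycles with lengths [125, 125, 1] on {0,…,250}.
Σ(ℓ_i−1) = 251−3 = 248; sign = (−1)^248 = +1.

+1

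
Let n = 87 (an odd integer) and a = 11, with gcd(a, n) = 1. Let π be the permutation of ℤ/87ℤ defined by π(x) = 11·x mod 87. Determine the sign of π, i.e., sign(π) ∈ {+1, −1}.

+1

Orbit of 17 under x↦11x: [17, 13, 56, 7, 77, 64, 8]… (length divides ord_87(11)).
Cycle type of π: 28×3 + 2 + 1; total 5 cycles.
Σ(ℓ_i−1) = 87−5 = 82; sign = (−1)^82 = +1.
The Jacobi symbol (11|87) = +1 (Zolotarev) agrees.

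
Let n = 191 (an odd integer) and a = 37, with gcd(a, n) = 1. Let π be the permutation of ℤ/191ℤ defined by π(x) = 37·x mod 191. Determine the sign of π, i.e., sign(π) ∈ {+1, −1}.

Orbit of 150 under x↦37x: [150, 11, 25, 161, 36, 186, 6]… (length divides ord_191(37)).
Decompose π into cycles: lengths [38, 38, 38, 38, 38, 1] (6 cycles, including the fixed point 0).
Σ(ℓ_i−1) = 191−6 = 185; sign = (−1)^185 = -1.
Zolotarev: (37|191) = -1, matching the cycle-count sign.

-1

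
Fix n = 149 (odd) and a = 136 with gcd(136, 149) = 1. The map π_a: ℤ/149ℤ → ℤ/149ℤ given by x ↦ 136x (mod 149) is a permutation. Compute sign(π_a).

-1

Start at x=56: 56 → 17 → 77 → 42 → 50 → 95 → 106 → … (one orbit).
π_136 has 2 disjoint cycles with lengths [148, 1] on {0,…,148}.
With 2 cycles on 149 points, sign = (−1)^{149−2} = -1.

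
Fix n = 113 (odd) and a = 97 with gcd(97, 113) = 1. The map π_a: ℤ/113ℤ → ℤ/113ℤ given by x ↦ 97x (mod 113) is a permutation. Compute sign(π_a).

Start at x=83: 83 → 28 → 4 → 49 → 7 → 1 → 97 → … (one orbit).
Decompose π into cycles: lengths [14, 14, 14, 14, 14, 14, 14, 14, 1] (9 cycles, including the fixed point 0).
Σ(ℓ_i−1) = 113−9 = 104; sign = (−1)^104 = +1.
Via Zolotarev, sign(π_{97}) = (97|113) = +1.

+1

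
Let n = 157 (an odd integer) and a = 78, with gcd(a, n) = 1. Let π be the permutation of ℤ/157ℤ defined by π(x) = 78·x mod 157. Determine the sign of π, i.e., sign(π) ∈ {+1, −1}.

Orbit of 58 under x↦78x: [58, 128, 93, 32, 141, 8, 153]… (length divides ord_157(78)).
The orbit structure of x ↦ 78x mod 157: 4 orbits of sizes [52, 52, 52, 1].
4 cycles on 157: each ℓ→(−1)^(ℓ−1), product (−1)^153 = -1.
The Jacobi symbol (78|157) = -1 (Zolotarev) agrees.

-1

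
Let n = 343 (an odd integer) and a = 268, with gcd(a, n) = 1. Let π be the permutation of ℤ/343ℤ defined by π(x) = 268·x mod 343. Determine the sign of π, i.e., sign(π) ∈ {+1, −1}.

+1

Orbit of 39 under x↦268x: [39, 162, 198, 242, 29, 226, 200]… (length divides ord_343(268)).
Cycle type of π: 147×2 + 21×2 + 3×2 + 1; total 7 cycles.
With 7 cycles on 343 points, sign = (−1)^{343−7} = +1.
Check: (268/343) = +1 by Zolotarev.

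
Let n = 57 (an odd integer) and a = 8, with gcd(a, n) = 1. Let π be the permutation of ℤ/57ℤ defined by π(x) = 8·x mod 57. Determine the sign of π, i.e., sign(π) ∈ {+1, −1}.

+1

Trace 7: π^k(7) = [7, 56, 49, 50, 1, 8] for k=0..5.
Cycle lengths of π_8 on ℤ/57ℤ: [6, 6, 6, 6, 6, 6, 6, 6, 6, 2, 1]; 11 cycles in total.
Σ(ℓ_i−1) = 57−11 = 46; sign = (−1)^46 = +1.
Zolotarev: (8|57) = +1, matching the cycle-count sign.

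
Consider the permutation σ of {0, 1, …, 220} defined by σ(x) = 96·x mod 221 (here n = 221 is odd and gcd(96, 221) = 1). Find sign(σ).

+1

Orbit of 96 under x↦96x: [96, 155, 73, 157, 44, 25, 190]… (length divides ord_221(96)).
17 cycles of lengths [16, 16, 16, 16, 16, 16, 16, 16, 16, 16, 16, 16, 16, 4, 4, 4, 1].
221 − 17 = 204 transpositions; sign(π) = (−1)^204 = +1.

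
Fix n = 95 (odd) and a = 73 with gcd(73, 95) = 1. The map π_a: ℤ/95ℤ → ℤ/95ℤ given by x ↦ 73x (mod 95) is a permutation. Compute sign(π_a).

Start at x=83: 83 → 74 → 82 → 1 → 73 → 9 → 87 → … (one orbit).
The orbit structure of x ↦ 73x mod 95: 6 orbits of sizes [36, 36, 9, 9, 4, 1].
sign(π) = (−1)^{n − #cycles} = (−1)^{95−6} = (−1)^89 = -1.
(73|95)_J = -1 (Zolotarev's lemma cross-check).

-1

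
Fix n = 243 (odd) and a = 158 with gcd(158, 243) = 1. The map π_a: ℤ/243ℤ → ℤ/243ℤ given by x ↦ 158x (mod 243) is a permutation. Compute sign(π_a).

-1

Start at x=67: 67 → 137 → 19 → 86 → 223 → 242 → 85 → … (one orbit).
6 cycles of lengths [162, 54, 18, 6, 2, 1].
243 − 6 = 237 transpositions; sign(π) = (−1)^237 = -1.
Via Zolotarev, sign(π_{158}) = (158|243) = -1.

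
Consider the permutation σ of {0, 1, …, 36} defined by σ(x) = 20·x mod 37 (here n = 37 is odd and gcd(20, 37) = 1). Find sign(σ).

Trace 4: π^k(4) = [4, 6, 9, 32, 11, 35, 34] for k=0..6.
π_20 has 2 disjoint cycles with lengths [36, 1] on {0,…,36}.
Σ(ℓ_i−1) = 37−2 = 35; sign = (−1)^35 = -1.
Check: (20/37) = -1 by Zolotarev.

-1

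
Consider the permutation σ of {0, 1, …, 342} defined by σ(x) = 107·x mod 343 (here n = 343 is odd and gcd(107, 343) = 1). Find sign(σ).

+1

Orbit of 144 under x↦107x: [144, 316, 198, 263, 15, 233, 235]… (length divides ord_343(107)).
Decompose π into cycles: lengths [147, 147, 21, 21, 3, 3, 1] (7 cycles, including the fixed point 0).
sign(π) = (−1)^{n − #cycles} = (−1)^{343−7} = (−1)^336 = +1.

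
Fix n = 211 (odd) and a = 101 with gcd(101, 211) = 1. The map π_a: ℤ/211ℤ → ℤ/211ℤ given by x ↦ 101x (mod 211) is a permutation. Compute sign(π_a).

+1

Orbit of 1 under x↦101x: [1, 101, 73, 199, 54, 179, 144]… (length divides ord_211(101)).
Cycle lengths of π_101 on ℤ/211ℤ: [21, 21, 21, 21, 21, 21, 21, 21, 21, 21, 1]; 11 cycles in total.
Σ(ℓ_i−1) = 211−11 = 200; sign = (−1)^200 = +1.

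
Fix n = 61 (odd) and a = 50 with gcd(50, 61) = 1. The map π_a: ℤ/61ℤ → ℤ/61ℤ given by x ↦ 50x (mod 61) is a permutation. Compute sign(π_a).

-1

Trace 60: π^k(60) = [60, 11, 1, 50] for k=0..3.
Decompose π into cycles: lengths [4, 4, 4, 4, 4, 4, 4, 4, 4, 4, 4, 4, 4, 4, 4, 1] (16 cycles, including the fixed point 0).
With 16 cycles on 61 points, sign = (−1)^{61−16} = -1.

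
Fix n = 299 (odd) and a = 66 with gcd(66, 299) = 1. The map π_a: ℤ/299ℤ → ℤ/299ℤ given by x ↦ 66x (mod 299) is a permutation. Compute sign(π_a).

-1

Trace 235: π^k(235) = [235, 261, 183, 118, 14, 27, 287] for k=0..6.
π_66 has 26 disjoint cycles with lengths [22, 22, 22, 22, 22, 22, 22, 22, 22, 22, 22, 22, 22, 1, 1, 1, 1, 1, 1, 1, 1, 1, 1, 1, 1, 1] on {0,…,298}.
n − c = 299 − 26 = 273; sign = (−1)^273 = -1.
Zolotarev: (66|299) = -1, matching the cycle-count sign.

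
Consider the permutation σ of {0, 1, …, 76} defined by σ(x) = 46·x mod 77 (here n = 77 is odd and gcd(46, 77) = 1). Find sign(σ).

Start at x=37: 37 → 8 → 60 → 65 → 64 → 18 → 58 → … (one orbit).
6 cycles of lengths [30, 30, 10, 3, 3, 1].
With 6 cycles on 77 points, sign = (−1)^{77−6} = -1.

-1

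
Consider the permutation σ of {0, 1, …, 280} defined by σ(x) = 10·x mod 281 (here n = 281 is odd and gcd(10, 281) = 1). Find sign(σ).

+1

Orbit of 100 under x↦10x: [100, 157, 165, 245, 202, 53, 249]… (length divides ord_281(10)).
Cycle type of π: 28×10 + 1; total 11 cycles.
n − c = 281 − 11 = 270; sign = (−1)^270 = +1.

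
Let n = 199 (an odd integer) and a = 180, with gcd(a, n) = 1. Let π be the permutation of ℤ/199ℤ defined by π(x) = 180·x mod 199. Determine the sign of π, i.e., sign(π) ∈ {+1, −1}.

+1

Start at x=92: 92 → 43 → 178 → 1 → 180 → 162 → 106 → … (one orbit).
The orbit structure of x ↦ 180x mod 199: 23 orbits of sizes [9, 9, 9, 9, 9, 9, 9, 9, 9, 9, 9, 9, 9, 9, 9, 9, 9, 9, 9, 9, 9, 9, 1].
199 − 23 = 176 transpositions; sign(π) = (−1)^176 = +1.
Zolotarev: (180|199) = +1, matching the cycle-count sign.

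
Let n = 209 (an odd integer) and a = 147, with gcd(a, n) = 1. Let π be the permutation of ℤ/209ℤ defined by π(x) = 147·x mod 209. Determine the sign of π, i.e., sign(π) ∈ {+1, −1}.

-1

Orbit of 130 under x↦147x: [130, 91, 1, 147, 82, 141, 36]… (length divides ord_209(147)).
π_147 has 6 disjoint cycles with lengths [90, 90, 18, 5, 5, 1] on {0,…,208}.
209 − 6 = 203 transpositions; sign(π) = (−1)^203 = -1.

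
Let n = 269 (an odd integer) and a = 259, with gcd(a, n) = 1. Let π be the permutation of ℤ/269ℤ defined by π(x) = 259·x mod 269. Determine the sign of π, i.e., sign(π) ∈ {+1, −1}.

-1

Orbit of 140 under x↦259x: [140, 214, 12, 149, 124, 105, 26]… (length divides ord_269(259)).
Decompose π into cycles: lengths [268, 1] (2 cycles, including the fixed point 0).
Σ(ℓ_i−1) = 269−2 = 267; sign = (−1)^267 = -1.
Zolotarev: (259|269) = -1, matching the cycle-count sign.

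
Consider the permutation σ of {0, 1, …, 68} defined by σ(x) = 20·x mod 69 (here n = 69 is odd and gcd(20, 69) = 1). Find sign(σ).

+1

Start at x=65: 65 → 58 → 56 → 16 → 44 → 52 → 5 → … (one orbit).
5 cycles of lengths [22, 22, 22, 2, 1].
5 cycles on 69: each ℓ→(−1)^(ℓ−1), product (−1)^64 = +1.
Check: (20/69) = +1 by Zolotarev.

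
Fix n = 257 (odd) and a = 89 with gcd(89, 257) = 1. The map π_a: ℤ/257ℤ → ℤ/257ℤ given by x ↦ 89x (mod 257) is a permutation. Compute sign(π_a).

+1

Trace 73: π^k(73) = [73, 72, 240, 29, 11, 208, 8] for k=0..6.
π_89 has 3 disjoint cycles with lengths [128, 128, 1] on {0,…,256}.
With 3 cycles on 257 points, sign = (−1)^{257−3} = +1.
Zolotarev: (89|257) = +1, matching the cycle-count sign.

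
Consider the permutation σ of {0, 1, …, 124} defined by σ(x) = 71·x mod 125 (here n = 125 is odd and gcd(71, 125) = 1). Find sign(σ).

Start at x=86: 86 → 106 → 26 → 96 → 66 → 61 → 81 → … (one orbit).
Cycle lengths of π_71 on ℤ/125ℤ: [25, 25, 25, 25, 5, 5, 5, 5, 1, 1, 1, 1, 1]; 13 cycles in total.
With 13 cycles on 125 points, sign = (−1)^{125−13} = +1.
Zolotarev: (71|125) = +1, matching the cycle-count sign.

+1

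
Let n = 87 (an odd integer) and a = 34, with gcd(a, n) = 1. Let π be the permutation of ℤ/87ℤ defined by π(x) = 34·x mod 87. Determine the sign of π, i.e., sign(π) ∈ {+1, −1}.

+1

Trace 28: π^k(28) = [28, 82, 4, 49, 13, 7, 64] for k=0..6.
The orbit structure of x ↦ 34x mod 87: 9 orbits of sizes [14, 14, 14, 14, 14, 14, 1, 1, 1].
Σ(ℓ_i−1) = 87−9 = 78; sign = (−1)^78 = +1.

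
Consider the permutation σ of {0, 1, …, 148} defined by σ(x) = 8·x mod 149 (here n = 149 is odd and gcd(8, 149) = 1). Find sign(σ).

-1

Start at x=127: 127 → 122 → 82 → 60 → 33 → 115 → 26 → … (one orbit).
Cycle lengths of π_8 on ℤ/149ℤ: [148, 1]; 2 cycles in total.
sign(π) = (−1)^{n − #cycles} = (−1)^{149−2} = (−1)^147 = -1.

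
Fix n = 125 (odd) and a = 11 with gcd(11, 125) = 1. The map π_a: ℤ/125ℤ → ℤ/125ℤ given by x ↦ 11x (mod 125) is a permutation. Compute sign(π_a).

Orbit of 11 under x↦11x: [11, 121, 81, 16, 51, 61, 46]… (length divides ord_125(11)).
13 cycles of lengths [25, 25, 25, 25, 5, 5, 5, 5, 1, 1, 1, 1, 1].
13 cycles on 125: each ℓ→(−1)^(ℓ−1), product (−1)^112 = +1.

+1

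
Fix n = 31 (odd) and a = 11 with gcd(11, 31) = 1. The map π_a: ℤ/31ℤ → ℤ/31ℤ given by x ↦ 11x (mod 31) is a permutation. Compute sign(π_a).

-1

Trace 12: π^k(12) = [12, 8, 26, 7, 15, 10, 17] for k=0..6.
2 cycles of lengths [30, 1].
With 2 cycles on 31 points, sign = (−1)^{31−2} = -1.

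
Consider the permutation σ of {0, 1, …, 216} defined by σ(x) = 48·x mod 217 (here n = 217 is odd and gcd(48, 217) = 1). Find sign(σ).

+1

Orbit of 216 under x↦48x: [216, 169, 83, 78, 55, 36, 209]… (length divides ord_217(48)).
π_48 has 11 disjoint cycles with lengths [30, 30, 30, 30, 30, 30, 30, 2, 2, 2, 1] on {0,…,216}.
n − c = 217 − 11 = 206; sign = (−1)^206 = +1.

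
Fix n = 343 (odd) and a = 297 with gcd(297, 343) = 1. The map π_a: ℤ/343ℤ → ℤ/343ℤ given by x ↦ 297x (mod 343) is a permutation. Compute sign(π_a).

Orbit of 312 under x↦297x: [312, 54, 260, 45, 331, 209, 333]… (length divides ord_343(297)).
The orbit structure of x ↦ 297x mod 343: 4 orbits of sizes [294, 42, 6, 1].
Σ(ℓ_i−1) = 343−4 = 339; sign = (−1)^339 = -1.
Zolotarev: (297|343) = -1, matching the cycle-count sign.

-1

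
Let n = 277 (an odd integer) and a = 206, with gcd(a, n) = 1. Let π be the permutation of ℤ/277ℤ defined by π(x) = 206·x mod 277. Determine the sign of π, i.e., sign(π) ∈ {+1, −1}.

+1

Start at x=241: 241 → 63 → 236 → 141 → 238 → 276 → 71 → … (one orbit).
3 cycles of lengths [138, 138, 1].
n − c = 277 − 3 = 274; sign = (−1)^274 = +1.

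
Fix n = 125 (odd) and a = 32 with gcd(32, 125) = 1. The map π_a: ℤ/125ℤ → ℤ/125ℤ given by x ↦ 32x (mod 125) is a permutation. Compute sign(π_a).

-1

Start at x=32: 32 → 24 → 18 → 76 → 57 → 74 → 118 → … (one orbit).
The orbit structure of x ↦ 32x mod 125: 12 orbits of sizes [20, 20, 20, 20, 20, 4, 4, 4, 4, 4, 4, 1].
Σ(ℓ_i−1) = 125−12 = 113; sign = (−1)^113 = -1.
Zolotarev: (32|125) = -1, matching the cycle-count sign.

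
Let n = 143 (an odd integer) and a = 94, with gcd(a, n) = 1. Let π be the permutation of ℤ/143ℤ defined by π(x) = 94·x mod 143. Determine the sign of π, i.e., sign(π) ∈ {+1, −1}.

-1

Start at x=79: 79 → 133 → 61 → 14 → 29 → 9 → 131 → … (one orbit).
The orbit structure of x ↦ 94x mod 143: 10 orbits of sizes [30, 30, 30, 30, 10, 3, 3, 3, 3, 1].
10 cycles on 143: each ℓ→(−1)^(ℓ−1), product (−1)^133 = -1.
Zolotarev: (94|143) = -1, matching the cycle-count sign.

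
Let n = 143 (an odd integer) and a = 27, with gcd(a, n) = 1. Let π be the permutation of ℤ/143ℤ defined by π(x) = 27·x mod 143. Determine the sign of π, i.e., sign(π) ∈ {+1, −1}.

Trace 53: π^k(53) = [53, 1, 27, 14, 92] for k=0..4.
The orbit structure of x ↦ 27x mod 143: 39 orbits of sizes [5, 5, 5, 5, 5, 5, 5, 5, 5, 5, 5, 5, 5, 5, 5, 5, 5, 5, 5, 5, 5, 5, 5, 5, 5, 5, 1, 1, 1, 1, 1, 1, 1, 1, 1, 1, 1, 1, 1].
With 39 cycles on 143 points, sign = (−1)^{143−39} = +1.

+1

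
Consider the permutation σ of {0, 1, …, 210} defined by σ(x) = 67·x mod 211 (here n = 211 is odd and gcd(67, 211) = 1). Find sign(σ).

-1

Trace 210: π^k(210) = [210, 144, 153, 123, 12, 171, 63] for k=0..6.
The orbit structure of x ↦ 67x mod 211: 16 orbits of sizes [14, 14, 14, 14, 14, 14, 14, 14, 14, 14, 14, 14, 14, 14, 14, 1].
Σ(ℓ_i−1) = 211−16 = 195; sign = (−1)^195 = -1.
Zolotarev: (67|211) = -1, matching the cycle-count sign.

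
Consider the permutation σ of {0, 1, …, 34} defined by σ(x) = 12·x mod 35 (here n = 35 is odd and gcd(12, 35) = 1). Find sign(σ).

Orbit of 29 under x↦12x: [29, 33, 11, 27, 9, 3, 1]… (length divides ord_35(12)).
5 cycles of lengths [12, 12, 6, 4, 1].
sign(π) = (−1)^{n − #cycles} = (−1)^{35−5} = (−1)^30 = +1.
Check: (12/35) = +1 by Zolotarev.

+1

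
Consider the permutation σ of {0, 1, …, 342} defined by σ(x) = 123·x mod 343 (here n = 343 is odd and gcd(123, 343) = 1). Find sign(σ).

Start at x=51: 51 → 99 → 172 → 233 → 190 → 46 → 170 → … (one orbit).
Cycle type of π: 147×2 + 21×2 + 3×2 + 1; total 7 cycles.
sign(π) = (−1)^{n − #cycles} = (−1)^{343−7} = (−1)^336 = +1.
Check: (123/343) = +1 by Zolotarev.

+1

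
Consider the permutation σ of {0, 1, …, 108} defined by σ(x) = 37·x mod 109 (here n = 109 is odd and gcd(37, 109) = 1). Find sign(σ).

-1

Start at x=77: 77 → 15 → 10 → 43 → 65 → 7 → 41 → … (one orbit).
Cycle type of π: 108 + 1; total 2 cycles.
2 cycles on 109: each ℓ→(−1)^(ℓ−1), product (−1)^107 = -1.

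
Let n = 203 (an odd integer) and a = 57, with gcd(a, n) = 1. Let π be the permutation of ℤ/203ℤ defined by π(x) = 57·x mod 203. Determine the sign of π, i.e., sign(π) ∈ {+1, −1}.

+1

Orbit of 57 under x↦57x: [57, 1]… (length divides ord_203(57)).
π_57 has 105 disjoint cycles with lengths [2, 2, 2, 2, 2, 2, 2, 2, 2, 2, 2, 2, 2, 2, 2, 2, 2, 2, 2, 2, 2, 2, 2, 2, 2, 2, 2, 2, 2, 2, 2, 2, 2, 2, 2, 2, 2, 2, 2, 2, 2, 2, 2, 2, 2, 2, 2, 2, 2, 2, 2, 2, 2, 2, 2, 2, 2, 2, 2, 2, 2, 2, 2, 2, 2, 2, 2, 2, 2, 2, 2, 2, 2, 2, 2, 2, 2, 2, 2, 2, 2, 2, 2, 2, 2, 2, 2, 2, 2, 2, 2, 2, 2, 2, 2, 2, 2, 2, 1, 1, 1, 1, 1, 1, 1] on {0,…,202}.
sign(π) = (−1)^{n − #cycles} = (−1)^{203−105} = (−1)^98 = +1.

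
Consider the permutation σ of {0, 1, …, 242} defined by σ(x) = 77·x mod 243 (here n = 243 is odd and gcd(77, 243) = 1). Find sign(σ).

Start at x=55: 55 → 104 → 232 → 125 → 148 → 218 → 19 → … (one orbit).
The orbit structure of x ↦ 77x mod 243: 6 orbits of sizes [162, 54, 18, 6, 2, 1].
With 6 cycles on 243 points, sign = (−1)^{243−6} = -1.

-1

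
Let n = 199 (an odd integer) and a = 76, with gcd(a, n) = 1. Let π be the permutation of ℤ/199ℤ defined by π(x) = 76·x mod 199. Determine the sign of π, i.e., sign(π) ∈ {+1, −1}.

-1

Trace 182: π^k(182) = [182, 101, 114, 107, 172, 137, 64] for k=0..6.
Cycle type of π: 66×3 + 1; total 4 cycles.
n − c = 199 − 4 = 195; sign = (−1)^195 = -1.
Via Zolotarev, sign(π_{76}) = (76|199) = -1.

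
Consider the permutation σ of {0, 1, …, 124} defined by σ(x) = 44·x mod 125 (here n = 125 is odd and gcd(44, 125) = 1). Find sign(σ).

+1

Orbit of 34 under x↦44x: [34, 121, 74, 6, 14, 116, 104]… (length divides ord_125(44)).
Cycle type of π: 50×2 + 10×2 + 2×2 + 1; total 7 cycles.
7 cycles on 125: each ℓ→(−1)^(ℓ−1), product (−1)^118 = +1.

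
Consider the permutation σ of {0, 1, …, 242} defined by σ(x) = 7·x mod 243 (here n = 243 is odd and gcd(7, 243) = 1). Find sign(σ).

+1

Start at x=118: 118 → 97 → 193 → 136 → 223 → 103 → 235 → … (one orbit).
π_7 has 11 disjoint cycles with lengths [81, 81, 27, 27, 9, 9, 3, 3, 1, 1, 1] on {0,…,242}.
With 11 cycles on 243 points, sign = (−1)^{243−11} = +1.
Via Zolotarev, sign(π_{7}) = (7|243) = +1.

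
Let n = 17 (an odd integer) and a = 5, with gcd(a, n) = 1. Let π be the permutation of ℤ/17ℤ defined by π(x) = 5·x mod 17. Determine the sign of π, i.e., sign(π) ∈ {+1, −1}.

-1

Start at x=7: 7 → 1 → 5 → 8 → 6 → 13 → 14 → … (one orbit).
2 cycles of lengths [16, 1].
With 2 cycles on 17 points, sign = (−1)^{17−2} = -1.
Zolotarev: (5|17) = -1, matching the cycle-count sign.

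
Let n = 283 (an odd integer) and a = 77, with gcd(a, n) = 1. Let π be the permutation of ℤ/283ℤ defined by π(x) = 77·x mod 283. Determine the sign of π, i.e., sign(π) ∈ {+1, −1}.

Start at x=266: 266 → 106 → 238 → 214 → 64 → 117 → 236 → … (one orbit).
π_77 has 3 disjoint cycles with lengths [141, 141, 1] on {0,…,282}.
With 3 cycles on 283 points, sign = (−1)^{283−3} = +1.
The Jacobi symbol (77|283) = +1 (Zolotarev) agrees.

+1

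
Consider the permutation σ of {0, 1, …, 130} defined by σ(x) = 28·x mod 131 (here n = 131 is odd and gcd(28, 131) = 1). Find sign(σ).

+1

Trace 121: π^k(121) = [121, 113, 20, 36, 91, 59, 80] for k=0..6.
Cycle type of π: 65×2 + 1; total 3 cycles.
3 cycles on 131: each ℓ→(−1)^(ℓ−1), product (−1)^128 = +1.
Via Zolotarev, sign(π_{28}) = (28|131) = +1.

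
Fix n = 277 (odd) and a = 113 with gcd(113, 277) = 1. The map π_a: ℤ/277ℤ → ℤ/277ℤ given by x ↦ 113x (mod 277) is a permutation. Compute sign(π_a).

+1

Trace 201: π^k(201) = [201, 276, 164, 250, 273, 102, 169] for k=0..6.
Decompose π into cycles: lengths [46, 46, 46, 46, 46, 46, 1] (7 cycles, including the fixed point 0).
With 7 cycles on 277 points, sign = (−1)^{277−7} = +1.
(113|277)_J = +1 (Zolotarev's lemma cross-check).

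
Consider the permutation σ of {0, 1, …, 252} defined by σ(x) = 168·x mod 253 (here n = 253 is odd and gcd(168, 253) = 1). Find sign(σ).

Orbit of 201 under x↦168x: [201, 119, 5, 81, 199, 36, 229]… (length divides ord_253(168)).
π_168 has 6 disjoint cycles with lengths [110, 110, 22, 5, 5, 1] on {0,…,252}.
n − c = 253 − 6 = 247; sign = (−1)^247 = -1.
Zolotarev: (168|253) = -1, matching the cycle-count sign.

-1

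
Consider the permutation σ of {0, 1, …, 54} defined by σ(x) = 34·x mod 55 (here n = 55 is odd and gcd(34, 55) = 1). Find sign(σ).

Orbit of 1 under x↦34x: [1, 34]… (length divides ord_55(34)).
Cycle type of π: 2×22 + 1×11; total 33 cycles.
sign(π) = (−1)^{n − #cycles} = (−1)^{55−33} = (−1)^22 = +1.

+1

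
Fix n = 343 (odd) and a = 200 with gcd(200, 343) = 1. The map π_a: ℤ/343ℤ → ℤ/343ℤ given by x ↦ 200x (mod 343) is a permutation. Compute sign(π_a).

+1

Start at x=95: 95 → 135 → 246 → 151 → 16 → 113 → 305 → … (one orbit).
Decompose π into cycles: lengths [147, 147, 21, 21, 3, 3, 1] (7 cycles, including the fixed point 0).
With 7 cycles on 343 points, sign = (−1)^{343−7} = +1.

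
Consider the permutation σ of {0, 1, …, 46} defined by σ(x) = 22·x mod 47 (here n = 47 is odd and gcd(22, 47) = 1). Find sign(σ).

-1

Trace 30: π^k(30) = [30, 2, 44, 28, 5, 16, 23] for k=0..6.
Cycle type of π: 46 + 1; total 2 cycles.
2 cycles on 47: each ℓ→(−1)^(ℓ−1), product (−1)^45 = -1.
Zolotarev: (22|47) = -1, matching the cycle-count sign.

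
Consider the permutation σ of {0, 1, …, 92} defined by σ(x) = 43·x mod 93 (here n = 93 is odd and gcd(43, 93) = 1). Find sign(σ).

-1

Orbit of 67 under x↦43x: [67, 91, 7, 22, 16, 37, 10]… (length divides ord_93(43)).
Cycle type of π: 30×3 + 1×3; total 6 cycles.
6 cycles on 93: each ℓ→(−1)^(ℓ−1), product (−1)^87 = -1.
The Jacobi symbol (43|93) = -1 (Zolotarev) agrees.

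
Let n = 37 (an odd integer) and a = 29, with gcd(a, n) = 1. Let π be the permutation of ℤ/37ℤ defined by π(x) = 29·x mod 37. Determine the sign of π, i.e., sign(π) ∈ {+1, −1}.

Trace 8: π^k(8) = [8, 10, 31, 11, 23, 1, 29] for k=0..6.
Decompose π into cycles: lengths [12, 12, 12, 1] (4 cycles, including the fixed point 0).
Σ(ℓ_i−1) = 37−4 = 33; sign = (−1)^33 = -1.
Check: (29/37) = -1 by Zolotarev.

-1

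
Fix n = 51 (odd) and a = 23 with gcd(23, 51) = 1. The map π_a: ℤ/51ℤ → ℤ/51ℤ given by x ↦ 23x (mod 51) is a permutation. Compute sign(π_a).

Orbit of 41 under x↦23x: [41, 25, 14, 16, 11, 49, 5]… (length divides ord_51(23)).
The orbit structure of x ↦ 23x mod 51: 5 orbits of sizes [16, 16, 16, 2, 1].
n − c = 51 − 5 = 46; sign = (−1)^46 = +1.
Zolotarev: (23|51) = +1, matching the cycle-count sign.

+1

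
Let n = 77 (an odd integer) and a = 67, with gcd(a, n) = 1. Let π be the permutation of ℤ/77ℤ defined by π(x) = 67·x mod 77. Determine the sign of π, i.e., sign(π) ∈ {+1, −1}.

Start at x=23: 23 → 1 → 67 → 23 (one orbit).
Cycle type of π: 3×22 + 1×11; total 33 cycles.
n − c = 77 − 33 = 44; sign = (−1)^44 = +1.

+1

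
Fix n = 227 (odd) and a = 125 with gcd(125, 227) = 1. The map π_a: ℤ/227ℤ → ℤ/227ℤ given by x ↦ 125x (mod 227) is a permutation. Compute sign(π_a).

Trace 93: π^k(93) = [93, 48, 98, 219, 135, 77, 91] for k=0..6.
2 cycles of lengths [226, 1].
2 cycles on 227: each ℓ→(−1)^(ℓ−1), product (−1)^225 = -1.
Check: (125/227) = -1 by Zolotarev.

-1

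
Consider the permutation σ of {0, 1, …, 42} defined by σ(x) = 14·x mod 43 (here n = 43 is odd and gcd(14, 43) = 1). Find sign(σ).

Trace 25: π^k(25) = [25, 6, 41, 15, 38, 16, 9] for k=0..6.
Decompose π into cycles: lengths [21, 21, 1] (3 cycles, including the fixed point 0).
3 cycles on 43: each ℓ→(−1)^(ℓ−1), product (−1)^40 = +1.

+1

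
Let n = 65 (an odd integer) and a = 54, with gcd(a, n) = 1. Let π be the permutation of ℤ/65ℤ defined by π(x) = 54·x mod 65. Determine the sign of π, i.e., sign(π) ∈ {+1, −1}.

-1

Trace 1: π^k(1) = [1, 54, 56, 34, 16, 19, 51] for k=0..6.
Decompose π into cycles: lengths [12, 12, 12, 12, 12, 2, 2, 1] (8 cycles, including the fixed point 0).
sign(π) = (−1)^{n − #cycles} = (−1)^{65−8} = (−1)^57 = -1.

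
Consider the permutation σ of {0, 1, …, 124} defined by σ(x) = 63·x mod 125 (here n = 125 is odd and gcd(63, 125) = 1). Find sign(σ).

Orbit of 46 under x↦63x: [46, 23, 74, 37, 81, 103, 114]… (length divides ord_125(63)).
Decompose π into cycles: lengths [100, 20, 4, 1] (4 cycles, including the fixed point 0).
With 4 cycles on 125 points, sign = (−1)^{125−4} = -1.
Check: (63/125) = -1 by Zolotarev.

-1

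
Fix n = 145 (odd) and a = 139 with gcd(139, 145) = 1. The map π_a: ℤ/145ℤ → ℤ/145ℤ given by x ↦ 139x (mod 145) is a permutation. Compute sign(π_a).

+1

Start at x=49: 49 → 141 → 24 → 1 → 139 → 36 → 74 → … (one orbit).
Decompose π into cycles: lengths [14, 14, 14, 14, 14, 14, 14, 14, 7, 7, 7, 7, 2, 2, 1] (15 cycles, including the fixed point 0).
sign(π) = (−1)^{n − #cycles} = (−1)^{145−15} = (−1)^130 = +1.
Check: (139/145) = +1 by Zolotarev.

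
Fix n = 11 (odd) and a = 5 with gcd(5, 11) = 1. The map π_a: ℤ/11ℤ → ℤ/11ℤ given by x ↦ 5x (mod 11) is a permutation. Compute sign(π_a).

+1

Start at x=1: 1 → 5 → 3 → 4 → 9 → 1 (one orbit).
3 cycles of lengths [5, 5, 1].
11 − 3 = 8 transpositions; sign(π) = (−1)^8 = +1.
The Jacobi symbol (5|11) = +1 (Zolotarev) agrees.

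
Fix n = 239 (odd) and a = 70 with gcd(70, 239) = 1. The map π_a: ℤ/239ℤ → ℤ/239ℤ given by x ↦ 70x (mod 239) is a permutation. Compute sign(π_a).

-1

Trace 132: π^k(132) = [132, 158, 66, 79, 33, 159, 136] for k=0..6.
Decompose π into cycles: lengths [238, 1] (2 cycles, including the fixed point 0).
2 cycles on 239: each ℓ→(−1)^(ℓ−1), product (−1)^237 = -1.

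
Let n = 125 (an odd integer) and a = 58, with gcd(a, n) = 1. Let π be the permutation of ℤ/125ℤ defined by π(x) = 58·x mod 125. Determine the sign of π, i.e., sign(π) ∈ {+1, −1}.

Orbit of 83 under x↦58x: [83, 64, 87, 46, 43, 119, 27]… (length divides ord_125(58)).
The orbit structure of x ↦ 58x mod 125: 4 orbits of sizes [100, 20, 4, 1].
With 4 cycles on 125 points, sign = (−1)^{125−4} = -1.

-1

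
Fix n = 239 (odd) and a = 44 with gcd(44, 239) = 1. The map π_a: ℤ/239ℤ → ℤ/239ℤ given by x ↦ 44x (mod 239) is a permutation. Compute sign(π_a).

+1

Orbit of 98 under x↦44x: [98, 10, 201, 1, 44, 24, 100]… (length divides ord_239(44)).
π_44 has 35 disjoint cycles with lengths [7, 7, 7, 7, 7, 7, 7, 7, 7, 7, 7, 7, 7, 7, 7, 7, 7, 7, 7, 7, 7, 7, 7, 7, 7, 7, 7, 7, 7, 7, 7, 7, 7, 7, 1] on {0,…,238}.
239 − 35 = 204 transpositions; sign(π) = (−1)^204 = +1.
Zolotarev: (44|239) = +1, matching the cycle-count sign.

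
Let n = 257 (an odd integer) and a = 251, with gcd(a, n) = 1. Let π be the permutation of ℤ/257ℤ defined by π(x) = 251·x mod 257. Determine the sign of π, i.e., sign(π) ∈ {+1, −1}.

Trace 63: π^k(63) = [63, 136, 212, 13, 179, 211, 19] for k=0..6.
π_251 has 2 disjoint cycles with lengths [256, 1] on {0,…,256}.
Σ(ℓ_i−1) = 257−2 = 255; sign = (−1)^255 = -1.

-1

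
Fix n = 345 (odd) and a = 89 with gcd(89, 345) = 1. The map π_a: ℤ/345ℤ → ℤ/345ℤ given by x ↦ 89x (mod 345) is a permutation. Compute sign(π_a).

+1

Trace 194: π^k(194) = [194, 16, 44, 121, 74, 31, 344] for k=0..6.
The orbit structure of x ↦ 89x mod 345: 23 orbits of sizes [22, 22, 22, 22, 22, 22, 22, 22, 22, 22, 22, 22, 22, 22, 22, 2, 2, 2, 2, 2, 2, 2, 1].
n − c = 345 − 23 = 322; sign = (−1)^322 = +1.
(89|345)_J = +1 (Zolotarev's lemma cross-check).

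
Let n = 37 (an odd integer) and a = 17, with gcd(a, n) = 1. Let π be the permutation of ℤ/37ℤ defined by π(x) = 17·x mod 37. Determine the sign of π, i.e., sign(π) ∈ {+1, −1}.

-1

Trace 34: π^k(34) = [34, 23, 21, 24, 1, 17, 30] for k=0..6.
Cycle lengths of π_17 on ℤ/37ℤ: [36, 1]; 2 cycles in total.
2 cycles on 37: each ℓ→(−1)^(ℓ−1), product (−1)^35 = -1.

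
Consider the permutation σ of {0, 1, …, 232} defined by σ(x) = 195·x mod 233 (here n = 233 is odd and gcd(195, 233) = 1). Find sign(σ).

+1

Start at x=85: 85 → 32 → 182 → 74 → 217 → 142 → 196 → … (one orbit).
Cycle lengths of π_195 on ℤ/233ℤ: [58, 58, 58, 58, 1]; 5 cycles in total.
Σ(ℓ_i−1) = 233−5 = 228; sign = (−1)^228 = +1.
The Jacobi symbol (195|233) = +1 (Zolotarev) agrees.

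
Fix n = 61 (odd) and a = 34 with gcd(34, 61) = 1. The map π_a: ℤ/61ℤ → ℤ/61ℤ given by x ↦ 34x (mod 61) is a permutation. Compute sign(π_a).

+1

Trace 58: π^k(58) = [58, 20, 9, 1, 34] for k=0..4.
The orbit structure of x ↦ 34x mod 61: 13 orbits of sizes [5, 5, 5, 5, 5, 5, 5, 5, 5, 5, 5, 5, 1].
sign(π) = (−1)^{n − #cycles} = (−1)^{61−13} = (−1)^48 = +1.
Zolotarev: (34|61) = +1, matching the cycle-count sign.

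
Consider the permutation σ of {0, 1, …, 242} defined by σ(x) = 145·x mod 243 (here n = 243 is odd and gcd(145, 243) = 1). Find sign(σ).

Orbit of 64 under x↦145x: [64, 46, 109, 10, 235, 55, 199]… (length divides ord_243(145)).
π_145 has 27 disjoint cycles with lengths [27, 27, 27, 27, 27, 27, 9, 9, 9, 9, 9, 9, 3, 3, 3, 3, 3, 3, 1, 1, 1, 1, 1, 1, 1, 1, 1] on {0,…,242}.
Σ(ℓ_i−1) = 243−27 = 216; sign = (−1)^216 = +1.

+1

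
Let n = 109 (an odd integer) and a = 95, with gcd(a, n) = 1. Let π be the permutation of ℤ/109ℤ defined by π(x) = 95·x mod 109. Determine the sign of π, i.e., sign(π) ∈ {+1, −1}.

-1

Trace 39: π^k(39) = [39, 108, 14, 22, 19, 61, 18] for k=0..6.
π_95 has 2 disjoint cycles with lengths [108, 1] on {0,…,108}.
Σ(ℓ_i−1) = 109−2 = 107; sign = (−1)^107 = -1.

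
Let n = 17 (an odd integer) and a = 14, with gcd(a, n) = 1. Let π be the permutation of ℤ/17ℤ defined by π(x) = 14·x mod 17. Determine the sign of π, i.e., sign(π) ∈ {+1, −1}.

-1

Start at x=13: 13 → 12 → 15 → 6 → 16 → 3 → 8 → … (one orbit).
Cycle type of π: 16 + 1; total 2 cycles.
Σ(ℓ_i−1) = 17−2 = 15; sign = (−1)^15 = -1.
Zolotarev: (14|17) = -1, matching the cycle-count sign.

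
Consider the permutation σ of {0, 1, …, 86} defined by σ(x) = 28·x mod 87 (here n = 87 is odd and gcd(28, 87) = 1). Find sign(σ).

+1

Orbit of 1 under x↦28x: [1, 28]… (length divides ord_87(28)).
Cycle type of π: 2×42 + 1×3; total 45 cycles.
45 cycles on 87: each ℓ→(−1)^(ℓ−1), product (−1)^42 = +1.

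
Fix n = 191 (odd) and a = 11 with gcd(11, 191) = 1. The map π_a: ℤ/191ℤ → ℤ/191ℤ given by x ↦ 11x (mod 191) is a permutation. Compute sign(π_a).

-1

Trace 136: π^k(136) = [136, 159, 30, 139, 1, 11, 121] for k=0..6.
6 cycles of lengths [38, 38, 38, 38, 38, 1].
With 6 cycles on 191 points, sign = (−1)^{191−6} = -1.
The Jacobi symbol (11|191) = -1 (Zolotarev) agrees.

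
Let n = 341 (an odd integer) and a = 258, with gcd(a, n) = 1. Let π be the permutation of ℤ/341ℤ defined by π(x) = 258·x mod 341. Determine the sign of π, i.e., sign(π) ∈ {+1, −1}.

Orbit of 1 under x↦258x: [1, 258, 69, 70, 328, 56, 126]… (length divides ord_341(258)).
π_258 has 25 disjoint cycles with lengths [15, 15, 15, 15, 15, 15, 15, 15, 15, 15, 15, 15, 15, 15, 15, 15, 15, 15, 15, 15, 15, 15, 5, 5, 1] on {0,…,340}.
25 cycles on 341: each ℓ→(−1)^(ℓ−1), product (−1)^316 = +1.

+1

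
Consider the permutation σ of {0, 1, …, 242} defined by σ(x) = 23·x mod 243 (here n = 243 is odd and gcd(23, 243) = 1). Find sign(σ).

-1

Trace 19: π^k(19) = [19, 194, 88, 80, 139, 38, 145] for k=0..6.
π_23 has 6 disjoint cycles with lengths [162, 54, 18, 6, 2, 1] on {0,…,242}.
6 cycles on 243: each ℓ→(−1)^(ℓ−1), product (−1)^237 = -1.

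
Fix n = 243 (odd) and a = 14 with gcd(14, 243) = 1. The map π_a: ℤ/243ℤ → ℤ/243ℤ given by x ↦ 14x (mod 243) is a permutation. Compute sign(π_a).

Start at x=160: 160 → 53 → 13 → 182 → 118 → 194 → 43 → … (one orbit).
6 cycles of lengths [162, 54, 18, 6, 2, 1].
sign(π) = (−1)^{n − #cycles} = (−1)^{243−6} = (−1)^237 = -1.
Check: (14/243) = -1 by Zolotarev.

-1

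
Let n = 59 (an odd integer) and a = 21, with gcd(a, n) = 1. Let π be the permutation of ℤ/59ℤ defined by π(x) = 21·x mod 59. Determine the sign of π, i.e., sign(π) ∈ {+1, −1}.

+1

Orbit of 25 under x↦21x: [25, 53, 51, 9, 12, 16, 41]… (length divides ord_59(21)).
π_21 has 3 disjoint cycles with lengths [29, 29, 1] on {0,…,58}.
Σ(ℓ_i−1) = 59−3 = 56; sign = (−1)^56 = +1.
The Jacobi symbol (21|59) = +1 (Zolotarev) agrees.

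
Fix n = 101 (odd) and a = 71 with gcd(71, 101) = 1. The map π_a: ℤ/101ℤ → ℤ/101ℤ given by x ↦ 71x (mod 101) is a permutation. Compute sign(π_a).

Orbit of 36 under x↦71x: [36, 31, 80, 24, 88, 87, 16]… (length divides ord_101(71)).
The orbit structure of x ↦ 71x mod 101: 5 orbits of sizes [25, 25, 25, 25, 1].
n − c = 101 − 5 = 96; sign = (−1)^96 = +1.
Zolotarev: (71|101) = +1, matching the cycle-count sign.

+1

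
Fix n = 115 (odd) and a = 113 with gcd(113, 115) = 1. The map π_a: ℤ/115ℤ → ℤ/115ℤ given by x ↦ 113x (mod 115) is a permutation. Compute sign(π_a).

Orbit of 49 under x↦113x: [49, 17, 81, 68, 94, 42, 31]… (length divides ord_115(113)).
The orbit structure of x ↦ 113x mod 115: 5 orbits of sizes [44, 44, 22, 4, 1].
5 cycles on 115: each ℓ→(−1)^(ℓ−1), product (−1)^110 = +1.
Via Zolotarev, sign(π_{113}) = (113|115) = +1.

+1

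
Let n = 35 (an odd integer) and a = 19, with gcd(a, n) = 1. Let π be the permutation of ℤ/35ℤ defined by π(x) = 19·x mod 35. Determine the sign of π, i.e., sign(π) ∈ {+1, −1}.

Trace 19: π^k(19) = [19, 11, 34, 16, 24, 1] for k=0..5.
π_19 has 8 disjoint cycles with lengths [6, 6, 6, 6, 6, 2, 2, 1] on {0,…,34}.
With 8 cycles on 35 points, sign = (−1)^{35−8} = -1.
(19|35)_J = -1 (Zolotarev's lemma cross-check).

-1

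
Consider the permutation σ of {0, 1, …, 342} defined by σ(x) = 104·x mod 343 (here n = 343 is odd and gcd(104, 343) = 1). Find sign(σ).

Start at x=132: 132 → 8 → 146 → 92 → 307 → 29 → 272 → … (one orbit).
The orbit structure of x ↦ 104x mod 343: 10 orbits of sizes [98, 98, 98, 14, 14, 14, 2, 2, 2, 1].
10 cycles on 343: each ℓ→(−1)^(ℓ−1), product (−1)^333 = -1.

-1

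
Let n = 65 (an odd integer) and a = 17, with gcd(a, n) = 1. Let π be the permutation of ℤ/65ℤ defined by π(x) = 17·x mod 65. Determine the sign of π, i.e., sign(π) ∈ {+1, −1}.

-1

Start at x=12: 12 → 9 → 23 → 1 → 17 → 29 → 38 → … (one orbit).
Cycle type of π: 12×4 + 6×2 + 4 + 1; total 8 cycles.
Σ(ℓ_i−1) = 65−8 = 57; sign = (−1)^57 = -1.
Zolotarev: (17|65) = -1, matching the cycle-count sign.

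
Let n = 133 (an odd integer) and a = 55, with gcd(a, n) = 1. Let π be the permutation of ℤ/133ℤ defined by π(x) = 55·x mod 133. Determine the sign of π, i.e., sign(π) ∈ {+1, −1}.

Start at x=36: 36 → 118 → 106 → 111 → 120 → 83 → 43 → … (one orbit).
Cycle lengths of π_55 on ℤ/133ℤ: [18, 18, 18, 18, 18, 18, 9, 9, 2, 2, 2, 1]; 12 cycles in total.
sign(π) = (−1)^{n − #cycles} = (−1)^{133−12} = (−1)^121 = -1.
(55|133)_J = -1 (Zolotarev's lemma cross-check).

-1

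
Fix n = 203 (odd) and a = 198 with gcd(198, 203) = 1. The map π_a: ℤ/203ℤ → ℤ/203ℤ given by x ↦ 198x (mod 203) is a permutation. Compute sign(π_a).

Start at x=78: 78 → 16 → 123 → 197 → 30 → 53 → 141 → … (one orbit).
Cycle lengths of π_198 on ℤ/203ℤ: [21, 21, 21, 21, 21, 21, 21, 21, 7, 7, 7, 7, 3, 3, 1]; 15 cycles in total.
203 − 15 = 188 transpositions; sign(π) = (−1)^188 = +1.
Zolotarev: (198|203) = +1, matching the cycle-count sign.

+1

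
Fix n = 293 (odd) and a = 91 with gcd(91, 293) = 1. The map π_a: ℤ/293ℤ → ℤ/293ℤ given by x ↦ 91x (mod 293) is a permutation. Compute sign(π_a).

Start at x=191: 191 → 94 → 57 → 206 → 287 → 40 → 124 → … (one orbit).
Cycle lengths of π_91 on ℤ/293ℤ: [73, 73, 73, 73, 1]; 5 cycles in total.
n − c = 293 − 5 = 288; sign = (−1)^288 = +1.

+1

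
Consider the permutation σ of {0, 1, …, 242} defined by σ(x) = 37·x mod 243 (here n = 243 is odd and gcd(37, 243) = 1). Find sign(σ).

Trace 190: π^k(190) = [190, 226, 100, 55, 91, 208, 163] for k=0..6.
Cycle type of π: 27×6 + 9×6 + 3×6 + 1×9; total 27 cycles.
27 cycles on 243: each ℓ→(−1)^(ℓ−1), product (−1)^216 = +1.

+1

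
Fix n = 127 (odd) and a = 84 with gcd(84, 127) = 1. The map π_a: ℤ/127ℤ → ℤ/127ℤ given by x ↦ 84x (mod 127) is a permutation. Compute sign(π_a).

Start at x=124: 124 → 2 → 41 → 15 → 117 → 49 → 52 → … (one orbit).
The orbit structure of x ↦ 84x mod 127: 3 orbits of sizes [63, 63, 1].
n − c = 127 − 3 = 124; sign = (−1)^124 = +1.

+1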